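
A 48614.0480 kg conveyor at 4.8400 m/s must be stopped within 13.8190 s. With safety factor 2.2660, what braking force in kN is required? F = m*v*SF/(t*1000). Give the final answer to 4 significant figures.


F = 48614.0480 * 4.8400 / 13.8190 * 2.2660 / 1000
F = 38.58 kN


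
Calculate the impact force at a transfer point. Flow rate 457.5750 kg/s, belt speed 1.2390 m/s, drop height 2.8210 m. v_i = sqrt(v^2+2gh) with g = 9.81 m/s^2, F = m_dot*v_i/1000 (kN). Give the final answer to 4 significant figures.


v_i = sqrt(1.2390^2 + 2*9.81*2.8210) = 7.54209 m/s
F = 457.5750 * 7.54209 / 1000
F = 3.451 kN


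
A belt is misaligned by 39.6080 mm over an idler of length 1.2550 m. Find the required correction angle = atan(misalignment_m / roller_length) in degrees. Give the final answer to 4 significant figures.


misalign_m = 39.6080 / 1000 = 0.039608 m
angle = atan(0.039608 / 1.2550)
angle = 1.808 deg


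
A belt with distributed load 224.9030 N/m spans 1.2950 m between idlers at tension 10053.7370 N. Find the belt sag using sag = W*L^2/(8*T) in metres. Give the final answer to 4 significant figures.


sag = 224.9030 * 1.2950^2 / (8 * 10053.7370)
sag = 0.004689 m


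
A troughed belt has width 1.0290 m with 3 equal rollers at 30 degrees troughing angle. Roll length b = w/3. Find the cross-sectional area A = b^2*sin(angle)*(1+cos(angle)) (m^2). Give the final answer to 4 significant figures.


b = 1.0290/3 = 0.343 m
A = 0.343^2 * sin(30 deg) * (1 + cos(30 deg))
A = 0.1098 m^2


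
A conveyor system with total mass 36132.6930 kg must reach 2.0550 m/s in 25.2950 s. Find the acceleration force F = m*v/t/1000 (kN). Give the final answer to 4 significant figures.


F = 36132.6930 * 2.0550 / 25.2950 / 1000
F = 2.935 kN


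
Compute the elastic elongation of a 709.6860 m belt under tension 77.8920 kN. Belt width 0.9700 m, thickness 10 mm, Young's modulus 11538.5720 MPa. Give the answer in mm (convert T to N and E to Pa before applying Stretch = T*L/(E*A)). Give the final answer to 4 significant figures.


A = 0.9700 * 0.01 = 0.00970 m^2
Stretch = 77.8920*1000 * 709.6860 / (11538.5720e6 * 0.00970) * 1000
Stretch = 493.9 mm


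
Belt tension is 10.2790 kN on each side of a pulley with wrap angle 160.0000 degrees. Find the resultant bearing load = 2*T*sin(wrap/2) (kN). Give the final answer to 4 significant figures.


F = 2 * 10.2790 * sin(160.0000/2 deg)
F = 20.25 kN


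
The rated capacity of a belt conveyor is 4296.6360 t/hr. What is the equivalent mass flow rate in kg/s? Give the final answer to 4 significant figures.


m_dot = 4296.6360 * 1000 / 3600
m_dot = 1194 kg/s


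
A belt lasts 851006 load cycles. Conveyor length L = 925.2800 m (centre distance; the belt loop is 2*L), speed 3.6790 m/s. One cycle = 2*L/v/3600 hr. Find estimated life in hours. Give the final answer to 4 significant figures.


cycle_time = 2 * 925.2800 / 3.6790 / 3600 = 0.139724 hr
life = 851006 * 0.139724 = 118900 hours


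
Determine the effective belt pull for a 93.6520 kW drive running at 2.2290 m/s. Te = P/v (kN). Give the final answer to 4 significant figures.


Te = P / v = 93.6520 / 2.2290
Te = 42.02 kN


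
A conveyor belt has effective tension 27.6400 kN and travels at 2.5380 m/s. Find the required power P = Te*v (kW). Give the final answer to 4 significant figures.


P = Te * v = 27.6400 * 2.5380
P = 70.15 kW


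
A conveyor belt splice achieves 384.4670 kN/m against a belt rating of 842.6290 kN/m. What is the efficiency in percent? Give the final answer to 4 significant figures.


Eff = 384.4670 / 842.6290 * 100
Eff = 45.63 %


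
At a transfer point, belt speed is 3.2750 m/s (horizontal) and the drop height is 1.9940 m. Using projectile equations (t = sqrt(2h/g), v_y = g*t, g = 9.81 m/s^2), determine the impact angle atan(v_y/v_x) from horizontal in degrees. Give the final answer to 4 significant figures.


t = sqrt(2*1.9940/9.81) = 0.637592 s
v_y = 9.81 * 0.637592 = 6.25478 m/s
angle = atan(6.25478 / 3.2750) = 62.36 deg


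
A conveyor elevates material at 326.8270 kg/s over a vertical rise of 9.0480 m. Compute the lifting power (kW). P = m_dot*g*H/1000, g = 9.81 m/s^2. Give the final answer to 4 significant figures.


P = 326.8270 * 9.81 * 9.0480 / 1000
P = 29.01 kW


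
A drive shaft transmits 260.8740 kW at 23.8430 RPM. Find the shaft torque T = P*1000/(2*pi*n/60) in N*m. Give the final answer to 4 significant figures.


omega = 2*pi*23.8430/60 = 2.49683 rad/s
T = 260.8740*1000 / 2.49683
T = 104500 N*m


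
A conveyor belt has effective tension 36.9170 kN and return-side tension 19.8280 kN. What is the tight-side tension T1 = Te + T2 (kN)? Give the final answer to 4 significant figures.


T1 = Te + T2 = 36.9170 + 19.8280
T1 = 56.75 kN


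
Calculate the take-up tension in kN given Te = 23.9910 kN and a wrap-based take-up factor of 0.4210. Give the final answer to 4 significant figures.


T_tu = 23.9910 * 0.4210
T_tu = 10.10 kN


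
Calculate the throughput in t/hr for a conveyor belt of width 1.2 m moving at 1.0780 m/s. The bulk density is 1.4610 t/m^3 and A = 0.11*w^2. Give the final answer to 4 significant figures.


A = 0.11 * 1.2^2 = 0.1584 m^2
C = 0.1584 * 1.0780 * 1.4610 * 3600
C = 898.1 t/hr


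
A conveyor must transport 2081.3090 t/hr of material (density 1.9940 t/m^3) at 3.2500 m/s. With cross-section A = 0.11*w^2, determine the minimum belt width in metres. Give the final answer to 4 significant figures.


A_req = 2081.3090 / (3.2500 * 1.9940 * 3600) = 0.0892125 m^2
w = sqrt(0.0892125 / 0.11)
w = 0.9006 m


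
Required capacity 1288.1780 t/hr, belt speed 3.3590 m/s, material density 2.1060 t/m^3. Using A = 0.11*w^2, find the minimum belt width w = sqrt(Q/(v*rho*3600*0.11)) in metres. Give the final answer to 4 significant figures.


A_req = 1288.1780 / (3.3590 * 2.1060 * 3600) = 0.050583 m^2
w = sqrt(0.050583 / 0.11)
w = 0.6781 m


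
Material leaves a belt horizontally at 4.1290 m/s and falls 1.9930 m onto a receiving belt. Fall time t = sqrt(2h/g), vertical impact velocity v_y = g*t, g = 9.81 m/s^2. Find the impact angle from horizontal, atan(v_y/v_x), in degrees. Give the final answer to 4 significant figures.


t = sqrt(2*1.9930/9.81) = 0.637432 s
v_y = 9.81 * 0.637432 = 6.25321 m/s
angle = atan(6.25321 / 4.1290) = 56.56 deg


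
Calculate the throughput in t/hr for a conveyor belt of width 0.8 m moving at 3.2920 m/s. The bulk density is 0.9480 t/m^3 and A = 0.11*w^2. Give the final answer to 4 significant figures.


A = 0.11 * 0.8^2 = 0.0704 m^2
C = 0.0704 * 3.2920 * 0.9480 * 3600
C = 790.9 t/hr


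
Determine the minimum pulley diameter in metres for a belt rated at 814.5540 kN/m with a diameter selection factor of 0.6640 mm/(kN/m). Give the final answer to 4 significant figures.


D = 814.5540 * 0.6640 / 1000
D = 0.5409 m


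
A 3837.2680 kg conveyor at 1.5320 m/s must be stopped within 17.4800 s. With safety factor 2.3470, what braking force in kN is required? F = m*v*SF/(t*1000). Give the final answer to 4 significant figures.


F = 3837.2680 * 1.5320 / 17.4800 * 2.3470 / 1000
F = 0.7893 kN


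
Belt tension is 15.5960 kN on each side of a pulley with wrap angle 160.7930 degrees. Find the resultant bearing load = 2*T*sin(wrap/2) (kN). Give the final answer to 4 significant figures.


F = 2 * 15.5960 * sin(160.7930/2 deg)
F = 30.75 kN


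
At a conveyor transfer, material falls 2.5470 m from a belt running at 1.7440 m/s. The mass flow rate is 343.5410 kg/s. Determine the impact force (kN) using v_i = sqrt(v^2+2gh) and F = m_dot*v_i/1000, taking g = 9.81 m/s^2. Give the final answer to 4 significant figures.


v_i = sqrt(1.7440^2 + 2*9.81*2.5470) = 7.28105 m/s
F = 343.5410 * 7.28105 / 1000
F = 2.501 kN


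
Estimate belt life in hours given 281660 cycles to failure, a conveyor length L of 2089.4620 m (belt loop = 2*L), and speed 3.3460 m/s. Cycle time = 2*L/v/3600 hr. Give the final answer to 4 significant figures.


cycle_time = 2 * 2089.4620 / 3.3460 / 3600 = 0.346925 hr
life = 281660 * 0.346925 = 97710 hours


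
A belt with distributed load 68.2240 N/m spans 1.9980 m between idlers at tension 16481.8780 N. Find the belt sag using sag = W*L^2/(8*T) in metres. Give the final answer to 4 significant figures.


sag = 68.2240 * 1.9980^2 / (8 * 16481.8780)
sag = 0.002066 m


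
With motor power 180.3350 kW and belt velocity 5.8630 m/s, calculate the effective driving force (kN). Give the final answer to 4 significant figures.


Te = P / v = 180.3350 / 5.8630
Te = 30.76 kN


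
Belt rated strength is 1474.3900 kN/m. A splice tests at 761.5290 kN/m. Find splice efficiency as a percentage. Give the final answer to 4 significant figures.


Eff = 761.5290 / 1474.3900 * 100
Eff = 51.65 %


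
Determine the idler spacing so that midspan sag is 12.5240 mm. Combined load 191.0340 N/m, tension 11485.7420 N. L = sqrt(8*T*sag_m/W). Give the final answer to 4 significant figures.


sag = 12.5240/1000 = 0.012524 m
L = sqrt(8 * 11485.7420 * 0.012524 / 191.0340)
L = 2.454 m


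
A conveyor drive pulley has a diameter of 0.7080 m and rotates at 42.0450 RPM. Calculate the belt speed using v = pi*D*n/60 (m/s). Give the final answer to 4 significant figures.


v = pi * 0.7080 * 42.0450 / 60
v = 1.559 m/s


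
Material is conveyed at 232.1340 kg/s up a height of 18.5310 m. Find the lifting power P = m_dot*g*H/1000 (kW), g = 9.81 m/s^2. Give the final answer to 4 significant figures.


P = 232.1340 * 9.81 * 18.5310 / 1000
P = 42.20 kW


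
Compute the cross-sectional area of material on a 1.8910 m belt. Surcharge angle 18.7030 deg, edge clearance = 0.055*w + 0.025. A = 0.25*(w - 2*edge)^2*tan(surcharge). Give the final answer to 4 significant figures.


edge = 0.055*1.8910 + 0.025 = 0.129005 m
ew = 1.8910 - 2*0.129005 = 1.63299 m
A = 0.25 * 1.63299^2 * tan(18.7030 deg)
A = 0.2257 m^2


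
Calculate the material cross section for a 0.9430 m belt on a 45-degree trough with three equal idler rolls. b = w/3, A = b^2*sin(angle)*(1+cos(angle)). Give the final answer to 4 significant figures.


b = 0.9430/3 = 0.314333 m
A = 0.314333^2 * sin(45 deg) * (1 + cos(45 deg))
A = 0.1193 m^2


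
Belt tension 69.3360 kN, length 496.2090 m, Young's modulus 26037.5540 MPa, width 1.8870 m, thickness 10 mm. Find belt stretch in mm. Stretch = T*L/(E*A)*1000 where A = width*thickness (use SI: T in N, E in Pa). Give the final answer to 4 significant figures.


A = 1.8870 * 0.01 = 0.01887 m^2
Stretch = 69.3360*1000 * 496.2090 / (26037.5540e6 * 0.01887) * 1000
Stretch = 70.02 mm


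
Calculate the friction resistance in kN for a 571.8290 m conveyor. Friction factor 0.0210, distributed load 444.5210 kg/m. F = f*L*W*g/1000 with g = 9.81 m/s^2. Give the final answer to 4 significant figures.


F = 0.0210 * 571.8290 * 444.5210 * 9.81 / 1000
F = 52.37 kN


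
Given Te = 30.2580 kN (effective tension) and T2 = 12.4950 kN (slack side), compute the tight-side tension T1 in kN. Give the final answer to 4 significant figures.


T1 = Te + T2 = 30.2580 + 12.4950
T1 = 42.75 kN


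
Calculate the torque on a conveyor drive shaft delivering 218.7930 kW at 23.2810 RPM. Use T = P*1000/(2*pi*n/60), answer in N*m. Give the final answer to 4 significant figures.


omega = 2*pi*23.2810/60 = 2.43798 rad/s
T = 218.7930*1000 / 2.43798
T = 89740 N*m


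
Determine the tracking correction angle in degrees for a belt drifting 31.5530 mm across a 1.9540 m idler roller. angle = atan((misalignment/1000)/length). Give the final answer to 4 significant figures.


misalign_m = 31.5530 / 1000 = 0.031553 m
angle = atan(0.031553 / 1.9540)
angle = 0.9251 deg


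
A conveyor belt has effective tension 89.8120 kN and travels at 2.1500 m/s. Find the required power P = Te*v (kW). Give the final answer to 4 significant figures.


P = Te * v = 89.8120 * 2.1500
P = 193.1 kW


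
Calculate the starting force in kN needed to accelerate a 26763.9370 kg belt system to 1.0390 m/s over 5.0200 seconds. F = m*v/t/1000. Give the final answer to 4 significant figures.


F = 26763.9370 * 1.0390 / 5.0200 / 1000
F = 5.539 kN


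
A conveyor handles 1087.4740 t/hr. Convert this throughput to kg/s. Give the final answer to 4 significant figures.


m_dot = 1087.4740 * 1000 / 3600
m_dot = 302.1 kg/s


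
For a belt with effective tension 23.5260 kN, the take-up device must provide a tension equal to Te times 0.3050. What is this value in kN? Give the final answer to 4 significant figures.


T_tu = 23.5260 * 0.3050
T_tu = 7.175 kN


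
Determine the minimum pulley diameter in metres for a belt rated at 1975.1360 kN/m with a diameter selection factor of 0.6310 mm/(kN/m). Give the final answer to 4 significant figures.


D = 1975.1360 * 0.6310 / 1000
D = 1.246 m


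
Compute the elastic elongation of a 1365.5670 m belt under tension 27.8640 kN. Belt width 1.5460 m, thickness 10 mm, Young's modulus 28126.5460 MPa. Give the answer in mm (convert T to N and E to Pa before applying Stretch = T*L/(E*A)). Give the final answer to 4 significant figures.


A = 1.5460 * 0.01 = 0.01546 m^2
Stretch = 27.8640*1000 * 1365.5670 / (28126.5460e6 * 0.01546) * 1000
Stretch = 87.50 mm


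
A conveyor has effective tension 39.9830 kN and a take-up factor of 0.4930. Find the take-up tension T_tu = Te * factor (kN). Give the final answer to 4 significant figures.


T_tu = 39.9830 * 0.4930
T_tu = 19.71 kN


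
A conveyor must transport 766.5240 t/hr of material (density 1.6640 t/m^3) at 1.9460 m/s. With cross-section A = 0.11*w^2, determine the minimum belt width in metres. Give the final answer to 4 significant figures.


A_req = 766.5240 / (1.9460 * 1.6640 * 3600) = 0.0657547 m^2
w = sqrt(0.0657547 / 0.11)
w = 0.7732 m


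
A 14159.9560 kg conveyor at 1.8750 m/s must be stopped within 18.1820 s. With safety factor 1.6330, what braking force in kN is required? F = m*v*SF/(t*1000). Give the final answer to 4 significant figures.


F = 14159.9560 * 1.8750 / 18.1820 * 1.6330 / 1000
F = 2.385 kN


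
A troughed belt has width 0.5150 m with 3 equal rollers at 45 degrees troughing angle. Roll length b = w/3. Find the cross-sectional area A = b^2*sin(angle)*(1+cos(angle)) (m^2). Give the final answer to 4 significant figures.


b = 0.5150/3 = 0.171667 m
A = 0.171667^2 * sin(45 deg) * (1 + cos(45 deg))
A = 0.03557 m^2


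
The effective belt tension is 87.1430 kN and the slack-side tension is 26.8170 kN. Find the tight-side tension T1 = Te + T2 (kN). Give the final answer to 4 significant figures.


T1 = Te + T2 = 87.1430 + 26.8170
T1 = 114.0 kN


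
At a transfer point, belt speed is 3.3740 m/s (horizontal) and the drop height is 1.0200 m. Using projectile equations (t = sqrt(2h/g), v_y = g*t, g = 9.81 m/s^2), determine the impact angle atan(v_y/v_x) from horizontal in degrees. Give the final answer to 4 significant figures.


t = sqrt(2*1.0200/9.81) = 0.456017 s
v_y = 9.81 * 0.456017 = 4.47353 m/s
angle = atan(4.47353 / 3.3740) = 52.98 deg


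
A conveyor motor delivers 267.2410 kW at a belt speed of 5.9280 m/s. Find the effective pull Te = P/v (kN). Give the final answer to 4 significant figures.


Te = P / v = 267.2410 / 5.9280
Te = 45.08 kN


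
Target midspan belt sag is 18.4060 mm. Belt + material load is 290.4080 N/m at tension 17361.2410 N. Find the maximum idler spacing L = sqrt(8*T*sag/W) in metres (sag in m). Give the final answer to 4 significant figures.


sag = 18.4060/1000 = 0.018406 m
L = sqrt(8 * 17361.2410 * 0.018406 / 290.4080)
L = 2.967 m


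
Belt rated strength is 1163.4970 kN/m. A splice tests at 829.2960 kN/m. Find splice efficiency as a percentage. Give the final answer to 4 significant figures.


Eff = 829.2960 / 1163.4970 * 100
Eff = 71.28 %


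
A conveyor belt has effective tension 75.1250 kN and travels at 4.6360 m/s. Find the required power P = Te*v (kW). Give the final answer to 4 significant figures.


P = Te * v = 75.1250 * 4.6360
P = 348.3 kW


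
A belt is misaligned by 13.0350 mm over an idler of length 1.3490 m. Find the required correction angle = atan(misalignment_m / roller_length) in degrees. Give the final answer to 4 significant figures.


misalign_m = 13.0350 / 1000 = 0.013035 m
angle = atan(0.013035 / 1.3490)
angle = 0.5536 deg


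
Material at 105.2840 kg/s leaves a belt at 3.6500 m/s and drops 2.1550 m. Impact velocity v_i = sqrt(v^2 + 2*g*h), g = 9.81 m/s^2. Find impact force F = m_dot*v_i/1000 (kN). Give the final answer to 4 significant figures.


v_i = sqrt(3.6500^2 + 2*9.81*2.1550) = 7.45678 m/s
F = 105.2840 * 7.45678 / 1000
F = 0.7851 kN


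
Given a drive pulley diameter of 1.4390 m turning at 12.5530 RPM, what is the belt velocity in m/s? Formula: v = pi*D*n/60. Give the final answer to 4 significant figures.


v = pi * 1.4390 * 12.5530 / 60
v = 0.9458 m/s


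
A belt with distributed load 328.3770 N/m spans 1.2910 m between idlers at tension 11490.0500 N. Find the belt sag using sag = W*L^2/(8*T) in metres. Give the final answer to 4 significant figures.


sag = 328.3770 * 1.2910^2 / (8 * 11490.0500)
sag = 0.005954 m


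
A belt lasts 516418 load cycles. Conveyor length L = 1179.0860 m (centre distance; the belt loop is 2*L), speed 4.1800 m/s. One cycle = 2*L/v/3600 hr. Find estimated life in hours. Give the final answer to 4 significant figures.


cycle_time = 2 * 1179.0860 / 4.1800 / 3600 = 0.15671 hr
life = 516418 * 0.15671 = 80930 hours


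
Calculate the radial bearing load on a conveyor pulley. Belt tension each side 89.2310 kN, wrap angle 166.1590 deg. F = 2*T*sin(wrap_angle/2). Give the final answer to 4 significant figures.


F = 2 * 89.2310 * sin(166.1590/2 deg)
F = 177.2 kN


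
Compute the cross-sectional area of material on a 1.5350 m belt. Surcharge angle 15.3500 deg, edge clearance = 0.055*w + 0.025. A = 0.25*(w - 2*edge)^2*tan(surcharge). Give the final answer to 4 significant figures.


edge = 0.055*1.5350 + 0.025 = 0.109425 m
ew = 1.5350 - 2*0.109425 = 1.31615 m
A = 0.25 * 1.31615^2 * tan(15.3500 deg)
A = 0.1189 m^2


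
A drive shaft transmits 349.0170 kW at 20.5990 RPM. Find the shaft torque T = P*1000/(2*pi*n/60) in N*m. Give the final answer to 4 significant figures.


omega = 2*pi*20.5990/60 = 2.15712 rad/s
T = 349.0170*1000 / 2.15712
T = 161800 N*m


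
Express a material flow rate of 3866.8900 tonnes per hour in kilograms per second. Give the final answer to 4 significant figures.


m_dot = 3866.8900 * 1000 / 3600
m_dot = 1074 kg/s


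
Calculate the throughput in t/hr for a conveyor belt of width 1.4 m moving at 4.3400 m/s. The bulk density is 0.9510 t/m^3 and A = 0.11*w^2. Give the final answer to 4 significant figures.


A = 0.11 * 1.4^2 = 0.2156 m^2
C = 0.2156 * 4.3400 * 0.9510 * 3600
C = 3203 t/hr


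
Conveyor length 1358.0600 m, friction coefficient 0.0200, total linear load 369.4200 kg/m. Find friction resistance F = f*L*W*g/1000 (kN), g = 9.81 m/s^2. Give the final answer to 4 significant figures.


F = 0.0200 * 1358.0600 * 369.4200 * 9.81 / 1000
F = 98.43 kN


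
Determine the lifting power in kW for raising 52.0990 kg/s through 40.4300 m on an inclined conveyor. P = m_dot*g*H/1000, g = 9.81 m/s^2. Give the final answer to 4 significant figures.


P = 52.0990 * 9.81 * 40.4300 / 1000
P = 20.66 kW


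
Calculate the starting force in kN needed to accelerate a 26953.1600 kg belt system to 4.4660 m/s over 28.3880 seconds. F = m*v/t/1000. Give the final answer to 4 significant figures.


F = 26953.1600 * 4.4660 / 28.3880 / 1000
F = 4.240 kN


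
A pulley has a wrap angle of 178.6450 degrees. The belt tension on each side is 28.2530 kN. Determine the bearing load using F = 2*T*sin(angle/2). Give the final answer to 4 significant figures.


F = 2 * 28.2530 * sin(178.6450/2 deg)
F = 56.50 kN


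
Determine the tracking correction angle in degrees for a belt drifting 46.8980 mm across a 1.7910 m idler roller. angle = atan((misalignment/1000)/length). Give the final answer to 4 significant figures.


misalign_m = 46.8980 / 1000 = 0.046898 m
angle = atan(0.046898 / 1.7910)
angle = 1.500 deg


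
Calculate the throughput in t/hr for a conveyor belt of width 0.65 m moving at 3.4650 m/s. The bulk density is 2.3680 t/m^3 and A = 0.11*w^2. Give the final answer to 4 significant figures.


A = 0.11 * 0.65^2 = 0.046475 m^2
C = 0.046475 * 3.4650 * 2.3680 * 3600
C = 1373 t/hr


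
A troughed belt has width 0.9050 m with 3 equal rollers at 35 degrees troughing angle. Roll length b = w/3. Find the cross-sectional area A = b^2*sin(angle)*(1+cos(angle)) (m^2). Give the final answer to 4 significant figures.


b = 0.9050/3 = 0.301667 m
A = 0.301667^2 * sin(35 deg) * (1 + cos(35 deg))
A = 0.09495 m^2


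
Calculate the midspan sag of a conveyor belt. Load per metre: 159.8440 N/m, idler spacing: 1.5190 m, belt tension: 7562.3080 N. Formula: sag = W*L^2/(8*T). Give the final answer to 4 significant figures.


sag = 159.8440 * 1.5190^2 / (8 * 7562.3080)
sag = 0.006096 m


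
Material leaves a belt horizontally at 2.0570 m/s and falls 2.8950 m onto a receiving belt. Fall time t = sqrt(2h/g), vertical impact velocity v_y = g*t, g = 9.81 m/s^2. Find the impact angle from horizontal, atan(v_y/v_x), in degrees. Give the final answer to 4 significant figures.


t = sqrt(2*2.8950/9.81) = 0.768254 s
v_y = 9.81 * 0.768254 = 7.53657 m/s
angle = atan(7.53657 / 2.0570) = 74.73 deg


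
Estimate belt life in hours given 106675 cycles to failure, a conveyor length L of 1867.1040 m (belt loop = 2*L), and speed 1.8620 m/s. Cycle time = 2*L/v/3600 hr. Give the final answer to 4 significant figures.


cycle_time = 2 * 1867.1040 / 1.8620 / 3600 = 0.557078 hr
life = 106675 * 0.557078 = 59430 hours


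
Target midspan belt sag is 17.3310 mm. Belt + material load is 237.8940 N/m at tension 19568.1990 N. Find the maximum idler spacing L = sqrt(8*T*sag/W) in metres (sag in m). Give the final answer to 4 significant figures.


sag = 17.3310/1000 = 0.017331 m
L = sqrt(8 * 19568.1990 * 0.017331 / 237.8940)
L = 3.377 m


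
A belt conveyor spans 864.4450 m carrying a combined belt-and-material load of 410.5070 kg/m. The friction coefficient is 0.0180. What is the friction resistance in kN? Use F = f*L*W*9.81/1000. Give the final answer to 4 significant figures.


F = 0.0180 * 864.4450 * 410.5070 * 9.81 / 1000
F = 62.66 kN


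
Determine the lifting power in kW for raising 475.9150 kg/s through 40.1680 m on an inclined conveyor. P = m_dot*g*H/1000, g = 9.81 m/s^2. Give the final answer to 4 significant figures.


P = 475.9150 * 9.81 * 40.1680 / 1000
P = 187.5 kW


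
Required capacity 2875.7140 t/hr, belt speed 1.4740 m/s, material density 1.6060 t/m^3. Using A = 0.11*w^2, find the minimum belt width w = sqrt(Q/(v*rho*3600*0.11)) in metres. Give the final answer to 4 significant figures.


A_req = 2875.7140 / (1.4740 * 1.6060 * 3600) = 0.337443 m^2
w = sqrt(0.337443 / 0.11)
w = 1.751 m


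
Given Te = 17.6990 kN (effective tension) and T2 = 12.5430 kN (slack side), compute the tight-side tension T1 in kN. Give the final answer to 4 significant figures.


T1 = Te + T2 = 17.6990 + 12.5430
T1 = 30.24 kN


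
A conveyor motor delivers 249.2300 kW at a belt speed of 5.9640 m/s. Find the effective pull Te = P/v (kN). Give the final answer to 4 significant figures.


Te = P / v = 249.2300 / 5.9640
Te = 41.79 kN


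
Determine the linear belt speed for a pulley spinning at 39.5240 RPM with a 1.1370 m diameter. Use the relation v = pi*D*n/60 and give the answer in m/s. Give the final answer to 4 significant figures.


v = pi * 1.1370 * 39.5240 / 60
v = 2.353 m/s


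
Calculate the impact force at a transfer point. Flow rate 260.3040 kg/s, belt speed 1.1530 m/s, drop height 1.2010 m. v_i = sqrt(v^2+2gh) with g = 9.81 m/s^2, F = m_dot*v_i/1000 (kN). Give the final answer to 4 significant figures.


v_i = sqrt(1.1530^2 + 2*9.81*1.2010) = 4.98929 m/s
F = 260.3040 * 4.98929 / 1000
F = 1.299 kN


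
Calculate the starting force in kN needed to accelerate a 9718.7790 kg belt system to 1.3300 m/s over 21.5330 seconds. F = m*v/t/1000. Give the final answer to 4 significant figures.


F = 9718.7790 * 1.3300 / 21.5330 / 1000
F = 0.6003 kN


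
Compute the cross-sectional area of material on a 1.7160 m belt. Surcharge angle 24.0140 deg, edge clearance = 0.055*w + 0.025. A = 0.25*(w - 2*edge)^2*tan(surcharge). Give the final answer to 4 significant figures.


edge = 0.055*1.7160 + 0.025 = 0.11938 m
ew = 1.7160 - 2*0.11938 = 1.47724 m
A = 0.25 * 1.47724^2 * tan(24.0140 deg)
A = 0.2431 m^2


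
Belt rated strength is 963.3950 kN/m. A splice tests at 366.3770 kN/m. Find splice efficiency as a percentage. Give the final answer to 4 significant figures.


Eff = 366.3770 / 963.3950 * 100
Eff = 38.03 %


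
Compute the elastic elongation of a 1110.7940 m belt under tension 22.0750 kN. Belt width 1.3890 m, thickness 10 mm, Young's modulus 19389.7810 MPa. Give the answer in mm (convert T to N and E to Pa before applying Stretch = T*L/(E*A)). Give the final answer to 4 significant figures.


A = 1.3890 * 0.01 = 0.01389 m^2
Stretch = 22.0750*1000 * 1110.7940 / (19389.7810e6 * 0.01389) * 1000
Stretch = 91.05 mm


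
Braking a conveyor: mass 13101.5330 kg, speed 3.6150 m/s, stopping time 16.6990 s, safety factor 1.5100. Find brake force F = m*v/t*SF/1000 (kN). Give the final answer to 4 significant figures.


F = 13101.5330 * 3.6150 / 16.6990 * 1.5100 / 1000
F = 4.283 kN


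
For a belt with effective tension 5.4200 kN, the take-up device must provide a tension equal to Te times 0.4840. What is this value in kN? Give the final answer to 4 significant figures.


T_tu = 5.4200 * 0.4840
T_tu = 2.623 kN


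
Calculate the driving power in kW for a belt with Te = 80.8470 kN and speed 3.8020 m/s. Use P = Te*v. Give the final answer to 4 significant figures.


P = Te * v = 80.8470 * 3.8020
P = 307.4 kW


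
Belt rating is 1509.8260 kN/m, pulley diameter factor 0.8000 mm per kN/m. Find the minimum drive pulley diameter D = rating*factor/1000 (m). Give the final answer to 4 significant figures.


D = 1509.8260 * 0.8000 / 1000
D = 1.208 m


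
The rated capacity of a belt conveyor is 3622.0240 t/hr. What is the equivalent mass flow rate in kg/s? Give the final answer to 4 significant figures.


m_dot = 3622.0240 * 1000 / 3600
m_dot = 1006 kg/s


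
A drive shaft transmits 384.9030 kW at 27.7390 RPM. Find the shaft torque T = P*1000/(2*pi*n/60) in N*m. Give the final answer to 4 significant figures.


omega = 2*pi*27.7390/60 = 2.90482 rad/s
T = 384.9030*1000 / 2.90482
T = 132500 N*m


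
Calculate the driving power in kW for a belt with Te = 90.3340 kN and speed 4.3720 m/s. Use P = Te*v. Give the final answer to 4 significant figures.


P = Te * v = 90.3340 * 4.3720
P = 394.9 kW


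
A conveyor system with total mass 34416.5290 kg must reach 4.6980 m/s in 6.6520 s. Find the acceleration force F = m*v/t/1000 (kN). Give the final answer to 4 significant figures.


F = 34416.5290 * 4.6980 / 6.6520 / 1000
F = 24.31 kN


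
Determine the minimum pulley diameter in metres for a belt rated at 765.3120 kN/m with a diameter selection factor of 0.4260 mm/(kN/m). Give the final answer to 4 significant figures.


D = 765.3120 * 0.4260 / 1000
D = 0.3260 m


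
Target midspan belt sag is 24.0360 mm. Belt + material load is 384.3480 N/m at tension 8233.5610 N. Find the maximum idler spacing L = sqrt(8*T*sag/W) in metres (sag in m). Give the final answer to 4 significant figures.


sag = 24.0360/1000 = 0.024036 m
L = sqrt(8 * 8233.5610 * 0.024036 / 384.3480)
L = 2.030 m


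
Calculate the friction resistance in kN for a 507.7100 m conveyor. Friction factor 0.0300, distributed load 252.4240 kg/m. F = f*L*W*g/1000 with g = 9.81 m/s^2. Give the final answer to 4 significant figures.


F = 0.0300 * 507.7100 * 252.4240 * 9.81 / 1000
F = 37.72 kN


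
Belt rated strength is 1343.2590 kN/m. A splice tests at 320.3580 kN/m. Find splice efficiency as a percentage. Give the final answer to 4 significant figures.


Eff = 320.3580 / 1343.2590 * 100
Eff = 23.85 %


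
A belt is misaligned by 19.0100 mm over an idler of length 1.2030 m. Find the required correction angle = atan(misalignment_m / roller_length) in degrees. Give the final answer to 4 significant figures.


misalign_m = 19.0100 / 1000 = 0.019010 m
angle = atan(0.019010 / 1.2030)
angle = 0.9053 deg


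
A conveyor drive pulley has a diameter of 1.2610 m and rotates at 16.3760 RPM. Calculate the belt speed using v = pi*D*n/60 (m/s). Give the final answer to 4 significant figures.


v = pi * 1.2610 * 16.3760 / 60
v = 1.081 m/s


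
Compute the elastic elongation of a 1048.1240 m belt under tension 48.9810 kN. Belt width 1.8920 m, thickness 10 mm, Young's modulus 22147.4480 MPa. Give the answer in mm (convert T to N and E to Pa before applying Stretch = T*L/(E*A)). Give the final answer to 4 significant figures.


A = 1.8920 * 0.01 = 0.01892 m^2
Stretch = 48.9810*1000 * 1048.1240 / (22147.4480e6 * 0.01892) * 1000
Stretch = 122.5 mm


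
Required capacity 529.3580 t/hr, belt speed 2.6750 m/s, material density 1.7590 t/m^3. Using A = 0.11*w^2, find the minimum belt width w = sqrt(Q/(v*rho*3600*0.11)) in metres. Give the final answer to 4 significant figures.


A_req = 529.3580 / (2.6750 * 1.7590 * 3600) = 0.0312505 m^2
w = sqrt(0.0312505 / 0.11)
w = 0.5330 m


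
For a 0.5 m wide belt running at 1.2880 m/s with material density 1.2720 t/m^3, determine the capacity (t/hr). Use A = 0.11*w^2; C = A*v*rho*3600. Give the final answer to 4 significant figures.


A = 0.11 * 0.5^2 = 0.0275 m^2
C = 0.0275 * 1.2880 * 1.2720 * 3600
C = 162.2 t/hr


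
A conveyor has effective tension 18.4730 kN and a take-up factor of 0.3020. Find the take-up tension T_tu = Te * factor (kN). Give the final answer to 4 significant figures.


T_tu = 18.4730 * 0.3020
T_tu = 5.579 kN


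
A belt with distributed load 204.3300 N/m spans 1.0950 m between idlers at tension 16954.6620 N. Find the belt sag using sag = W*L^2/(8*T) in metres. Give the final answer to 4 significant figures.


sag = 204.3300 * 1.0950^2 / (8 * 16954.6620)
sag = 0.001806 m


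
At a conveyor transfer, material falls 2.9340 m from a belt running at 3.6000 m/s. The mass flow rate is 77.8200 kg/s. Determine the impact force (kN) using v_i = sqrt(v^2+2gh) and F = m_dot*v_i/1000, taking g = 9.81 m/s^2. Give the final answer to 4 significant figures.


v_i = sqrt(3.6000^2 + 2*9.81*2.9340) = 8.39792 m/s
F = 77.8200 * 8.39792 / 1000
F = 0.6535 kN


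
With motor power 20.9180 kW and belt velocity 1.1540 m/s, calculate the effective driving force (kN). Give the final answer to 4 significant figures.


Te = P / v = 20.9180 / 1.1540
Te = 18.13 kN


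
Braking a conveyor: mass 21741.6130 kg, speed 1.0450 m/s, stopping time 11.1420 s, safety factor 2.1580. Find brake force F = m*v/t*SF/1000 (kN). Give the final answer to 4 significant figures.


F = 21741.6130 * 1.0450 / 11.1420 * 2.1580 / 1000
F = 4.400 kN


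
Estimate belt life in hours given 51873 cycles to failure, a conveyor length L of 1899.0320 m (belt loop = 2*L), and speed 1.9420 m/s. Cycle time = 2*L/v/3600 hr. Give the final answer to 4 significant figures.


cycle_time = 2 * 1899.0320 / 1.9420 / 3600 = 0.543264 hr
life = 51873 * 0.543264 = 28180 hours


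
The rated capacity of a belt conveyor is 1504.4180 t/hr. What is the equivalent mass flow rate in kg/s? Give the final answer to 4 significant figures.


m_dot = 1504.4180 * 1000 / 3600
m_dot = 417.9 kg/s


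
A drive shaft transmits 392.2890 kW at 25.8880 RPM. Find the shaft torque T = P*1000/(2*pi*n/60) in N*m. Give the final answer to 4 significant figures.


omega = 2*pi*25.8880/60 = 2.71099 rad/s
T = 392.2890*1000 / 2.71099
T = 144700 N*m


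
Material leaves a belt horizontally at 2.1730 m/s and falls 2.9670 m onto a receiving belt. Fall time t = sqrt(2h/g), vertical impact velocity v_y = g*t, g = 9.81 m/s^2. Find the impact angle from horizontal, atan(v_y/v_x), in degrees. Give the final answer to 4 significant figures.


t = sqrt(2*2.9670/9.81) = 0.777749 s
v_y = 9.81 * 0.777749 = 7.62972 m/s
angle = atan(7.62972 / 2.1730) = 74.10 deg


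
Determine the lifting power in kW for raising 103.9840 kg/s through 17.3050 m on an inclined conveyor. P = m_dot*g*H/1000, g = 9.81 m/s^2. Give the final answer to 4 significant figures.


P = 103.9840 * 9.81 * 17.3050 / 1000
P = 17.65 kW


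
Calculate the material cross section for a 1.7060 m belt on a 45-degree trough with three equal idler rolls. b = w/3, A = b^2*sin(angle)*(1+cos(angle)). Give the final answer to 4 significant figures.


b = 1.7060/3 = 0.568667 m
A = 0.568667^2 * sin(45 deg) * (1 + cos(45 deg))
A = 0.3904 m^2


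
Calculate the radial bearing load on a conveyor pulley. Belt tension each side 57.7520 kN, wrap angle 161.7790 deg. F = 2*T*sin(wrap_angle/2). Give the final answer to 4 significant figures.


F = 2 * 57.7520 * sin(161.7790/2 deg)
F = 114.0 kN


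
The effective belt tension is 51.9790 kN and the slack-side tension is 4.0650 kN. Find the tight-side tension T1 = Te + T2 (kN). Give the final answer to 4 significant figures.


T1 = Te + T2 = 51.9790 + 4.0650
T1 = 56.04 kN


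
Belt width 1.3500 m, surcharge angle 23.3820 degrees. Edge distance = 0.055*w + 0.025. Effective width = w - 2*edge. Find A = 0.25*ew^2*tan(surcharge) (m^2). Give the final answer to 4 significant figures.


edge = 0.055*1.3500 + 0.025 = 0.09925 m
ew = 1.3500 - 2*0.09925 = 1.1515 m
A = 0.25 * 1.1515^2 * tan(23.3820 deg)
A = 0.1433 m^2


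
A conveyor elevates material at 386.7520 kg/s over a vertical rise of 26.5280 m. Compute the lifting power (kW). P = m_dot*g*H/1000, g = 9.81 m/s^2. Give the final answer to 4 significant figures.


P = 386.7520 * 9.81 * 26.5280 / 1000
P = 100.6 kW


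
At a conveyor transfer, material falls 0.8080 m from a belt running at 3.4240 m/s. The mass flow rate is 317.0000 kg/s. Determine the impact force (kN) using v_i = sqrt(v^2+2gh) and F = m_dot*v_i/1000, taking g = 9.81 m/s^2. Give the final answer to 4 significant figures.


v_i = sqrt(3.4240^2 + 2*9.81*0.8080) = 5.25136 m/s
F = 317.0000 * 5.25136 / 1000
F = 1.665 kN


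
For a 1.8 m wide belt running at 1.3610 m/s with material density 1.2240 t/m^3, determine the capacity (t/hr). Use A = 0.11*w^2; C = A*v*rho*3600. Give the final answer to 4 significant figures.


A = 0.11 * 1.8^2 = 0.3564 m^2
C = 0.3564 * 1.3610 * 1.2240 * 3600
C = 2137 t/hr


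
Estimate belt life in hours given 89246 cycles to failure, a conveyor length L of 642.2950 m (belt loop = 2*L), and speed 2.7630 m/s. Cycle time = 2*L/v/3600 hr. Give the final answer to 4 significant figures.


cycle_time = 2 * 642.2950 / 2.7630 / 3600 = 0.129146 hr
life = 89246 * 0.129146 = 11530 hours


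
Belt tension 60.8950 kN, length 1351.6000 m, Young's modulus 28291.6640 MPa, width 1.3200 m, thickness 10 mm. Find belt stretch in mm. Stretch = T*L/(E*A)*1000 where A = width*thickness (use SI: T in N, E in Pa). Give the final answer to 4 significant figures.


A = 1.3200 * 0.01 = 0.01320 m^2
Stretch = 60.8950*1000 * 1351.6000 / (28291.6640e6 * 0.01320) * 1000
Stretch = 220.4 mm


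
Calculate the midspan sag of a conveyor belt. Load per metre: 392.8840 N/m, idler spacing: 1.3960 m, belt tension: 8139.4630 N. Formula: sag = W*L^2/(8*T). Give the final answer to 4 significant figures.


sag = 392.8840 * 1.3960^2 / (8 * 8139.4630)
sag = 0.01176 m


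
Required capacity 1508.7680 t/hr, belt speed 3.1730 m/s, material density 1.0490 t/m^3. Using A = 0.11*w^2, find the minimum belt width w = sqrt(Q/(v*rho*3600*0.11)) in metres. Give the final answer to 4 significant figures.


A_req = 1508.7680 / (3.1730 * 1.0490 * 3600) = 0.125914 m^2
w = sqrt(0.125914 / 0.11)
w = 1.070 m


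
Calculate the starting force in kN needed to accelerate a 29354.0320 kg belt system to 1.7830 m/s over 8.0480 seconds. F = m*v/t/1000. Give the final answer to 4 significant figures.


F = 29354.0320 * 1.7830 / 8.0480 / 1000
F = 6.503 kN


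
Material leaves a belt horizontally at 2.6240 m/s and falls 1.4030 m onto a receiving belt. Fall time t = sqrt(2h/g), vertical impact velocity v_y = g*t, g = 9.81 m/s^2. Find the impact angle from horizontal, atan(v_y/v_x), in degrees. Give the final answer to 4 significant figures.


t = sqrt(2*1.4030/9.81) = 0.534822 s
v_y = 9.81 * 0.534822 = 5.2466 m/s
angle = atan(5.2466 / 2.6240) = 63.43 deg


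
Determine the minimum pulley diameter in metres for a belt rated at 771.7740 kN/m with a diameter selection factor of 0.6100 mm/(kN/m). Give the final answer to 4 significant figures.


D = 771.7740 * 0.6100 / 1000
D = 0.4708 m


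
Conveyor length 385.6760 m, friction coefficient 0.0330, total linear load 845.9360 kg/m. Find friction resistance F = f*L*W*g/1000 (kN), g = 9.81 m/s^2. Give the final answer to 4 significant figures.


F = 0.0330 * 385.6760 * 845.9360 * 9.81 / 1000
F = 105.6 kN


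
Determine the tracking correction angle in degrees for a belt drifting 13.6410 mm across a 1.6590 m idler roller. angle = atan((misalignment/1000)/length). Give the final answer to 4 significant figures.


misalign_m = 13.6410 / 1000 = 0.013641 m
angle = atan(0.013641 / 1.6590)
angle = 0.4711 deg


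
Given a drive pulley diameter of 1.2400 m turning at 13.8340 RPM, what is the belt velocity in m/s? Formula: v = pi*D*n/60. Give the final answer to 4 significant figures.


v = pi * 1.2400 * 13.8340 / 60
v = 0.8982 m/s


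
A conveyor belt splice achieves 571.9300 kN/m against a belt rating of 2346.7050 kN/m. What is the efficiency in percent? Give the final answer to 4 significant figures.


Eff = 571.9300 / 2346.7050 * 100
Eff = 24.37 %


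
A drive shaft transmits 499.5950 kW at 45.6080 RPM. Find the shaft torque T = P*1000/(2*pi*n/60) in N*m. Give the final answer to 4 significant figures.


omega = 2*pi*45.6080/60 = 4.77606 rad/s
T = 499.5950*1000 / 4.77606
T = 104600 N*m


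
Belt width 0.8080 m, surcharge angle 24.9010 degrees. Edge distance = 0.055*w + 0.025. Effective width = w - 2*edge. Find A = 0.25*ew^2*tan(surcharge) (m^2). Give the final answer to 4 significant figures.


edge = 0.055*0.8080 + 0.025 = 0.06944 m
ew = 0.8080 - 2*0.06944 = 0.66912 m
A = 0.25 * 0.66912^2 * tan(24.9010 deg)
A = 0.05196 m^2


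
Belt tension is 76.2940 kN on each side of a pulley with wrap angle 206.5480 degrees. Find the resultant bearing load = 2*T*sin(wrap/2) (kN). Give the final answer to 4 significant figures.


F = 2 * 76.2940 * sin(206.5480/2 deg)
F = 148.5 kN


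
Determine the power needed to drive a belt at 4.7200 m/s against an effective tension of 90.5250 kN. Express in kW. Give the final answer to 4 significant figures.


P = Te * v = 90.5250 * 4.7200
P = 427.3 kW


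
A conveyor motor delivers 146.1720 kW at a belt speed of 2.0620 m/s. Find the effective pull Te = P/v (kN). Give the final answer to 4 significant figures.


Te = P / v = 146.1720 / 2.0620
Te = 70.89 kN


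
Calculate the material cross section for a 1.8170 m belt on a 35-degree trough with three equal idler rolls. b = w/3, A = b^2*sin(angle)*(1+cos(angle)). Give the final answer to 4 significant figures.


b = 1.8170/3 = 0.605667 m
A = 0.605667^2 * sin(35 deg) * (1 + cos(35 deg))
A = 0.3828 m^2


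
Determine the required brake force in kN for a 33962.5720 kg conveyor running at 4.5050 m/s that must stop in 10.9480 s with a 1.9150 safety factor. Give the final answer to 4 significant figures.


F = 33962.5720 * 4.5050 / 10.9480 * 1.9150 / 1000
F = 26.76 kN


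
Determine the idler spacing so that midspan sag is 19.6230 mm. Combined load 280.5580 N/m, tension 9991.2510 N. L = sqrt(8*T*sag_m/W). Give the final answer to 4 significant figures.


sag = 19.6230/1000 = 0.019623 m
L = sqrt(8 * 9991.2510 * 0.019623 / 280.5580)
L = 2.364 m
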